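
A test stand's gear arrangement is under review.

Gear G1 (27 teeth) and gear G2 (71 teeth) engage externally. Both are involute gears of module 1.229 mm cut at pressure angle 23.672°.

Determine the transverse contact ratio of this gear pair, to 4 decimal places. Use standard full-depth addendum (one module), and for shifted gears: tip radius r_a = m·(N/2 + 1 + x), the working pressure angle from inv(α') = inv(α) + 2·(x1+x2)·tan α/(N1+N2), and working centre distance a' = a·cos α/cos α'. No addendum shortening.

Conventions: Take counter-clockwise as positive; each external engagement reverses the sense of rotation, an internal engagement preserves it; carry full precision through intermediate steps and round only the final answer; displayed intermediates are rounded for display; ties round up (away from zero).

recognized (one external pair, fixed centres): single-mesh tooth geometry, m = 1.229, N1 = 27, N2 = 71
base radii: r_b1 = 15.195473, r_b2 = 39.958466
tip radii: r_a1 = 17.820500, r_a2 = 44.858500
no profile shift: α' = α, a' = a
action lengths: √(r_a1²−r_b1²) = 9.309555, √(r_a2²−r_b2²) = 20.386417
base pitch p_b = π·m·cos α = 3.536147
CR = (9.309555 + 20.386417 − 60.221000·sin 23.67200°)/3.536147 = 1.560236
contact ratio ≈ 1.5602

1.5602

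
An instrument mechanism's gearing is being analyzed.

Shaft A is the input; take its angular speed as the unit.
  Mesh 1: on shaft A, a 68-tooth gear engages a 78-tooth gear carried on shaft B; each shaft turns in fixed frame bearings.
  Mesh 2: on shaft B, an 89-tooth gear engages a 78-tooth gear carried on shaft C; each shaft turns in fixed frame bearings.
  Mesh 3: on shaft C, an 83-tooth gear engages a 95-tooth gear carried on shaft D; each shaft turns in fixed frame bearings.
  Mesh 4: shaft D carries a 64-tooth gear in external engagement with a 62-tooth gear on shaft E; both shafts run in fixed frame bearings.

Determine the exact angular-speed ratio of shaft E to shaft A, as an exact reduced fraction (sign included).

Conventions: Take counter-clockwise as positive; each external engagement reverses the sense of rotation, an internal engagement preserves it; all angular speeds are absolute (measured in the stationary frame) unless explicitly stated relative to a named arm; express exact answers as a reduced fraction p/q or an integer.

class = fixed-axis compound train [4 meshes; 4 ratios multiply, 4 sense flips]
mesh 1 [68T→78T]: running ratio 34/39, sense −
mesh 2 [89T→78T]: running ratio 1513/1521, sense +
mesh 3 [83T→95T]: running ratio 125579/144495, sense −
mesh 4 [64T→62T]: running ratio 4018528/4479345, sense +
ω_out/ω_in = 4018528/4479345

4018528/4479345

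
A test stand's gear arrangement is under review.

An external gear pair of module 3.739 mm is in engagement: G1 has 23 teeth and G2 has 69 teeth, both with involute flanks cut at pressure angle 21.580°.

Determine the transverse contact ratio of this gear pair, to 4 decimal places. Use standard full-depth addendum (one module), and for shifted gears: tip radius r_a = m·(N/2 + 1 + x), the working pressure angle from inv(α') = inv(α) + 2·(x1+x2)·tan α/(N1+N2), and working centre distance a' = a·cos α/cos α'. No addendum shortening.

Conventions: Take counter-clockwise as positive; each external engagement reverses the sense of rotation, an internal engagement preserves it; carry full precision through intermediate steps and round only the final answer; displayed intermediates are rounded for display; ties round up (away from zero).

recognized (one external pair, fixed centres): single-mesh tooth geometry, m = 3.739, N1 = 23, N2 = 69
base radii: r_b1 = 39.984517, r_b2 = 119.953551
tip radii: r_a1 = 46.737500, r_a2 = 132.734500
no profile shift: α' = α, a' = a
action lengths: √(r_a1²−r_b1²) = 24.199841, √(r_a2²−r_b2²) = 56.829508
base pitch p_b = π·m·cos α = 10.923049
CR = (24.199841 + 56.829508 − 171.994000·sin 21.58000°)/10.923049 = 1.626831
contact ratio ≈ 1.6268

1.6268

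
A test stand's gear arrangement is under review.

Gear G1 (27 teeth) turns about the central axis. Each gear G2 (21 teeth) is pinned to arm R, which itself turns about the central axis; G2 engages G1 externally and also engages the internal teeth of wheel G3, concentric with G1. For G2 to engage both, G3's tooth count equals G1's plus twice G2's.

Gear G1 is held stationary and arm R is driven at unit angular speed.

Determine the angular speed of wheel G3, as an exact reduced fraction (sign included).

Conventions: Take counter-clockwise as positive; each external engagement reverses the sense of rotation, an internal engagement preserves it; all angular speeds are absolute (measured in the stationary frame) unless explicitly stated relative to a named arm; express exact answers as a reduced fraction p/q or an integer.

32/23

topology: planetary set — G1 27T / G2 21T / G3 69T, arm = carrier (Willis)
ring teeth: 27 + 2·21 = 69
27(ω_sun−ω_arm) = −69(ω_ring−ω_arm),  ω_sun = 0, ω_arm = 1
ω_ring = 1 − (27/69)(0−1) = 32/23
exact speed ratio = 32/23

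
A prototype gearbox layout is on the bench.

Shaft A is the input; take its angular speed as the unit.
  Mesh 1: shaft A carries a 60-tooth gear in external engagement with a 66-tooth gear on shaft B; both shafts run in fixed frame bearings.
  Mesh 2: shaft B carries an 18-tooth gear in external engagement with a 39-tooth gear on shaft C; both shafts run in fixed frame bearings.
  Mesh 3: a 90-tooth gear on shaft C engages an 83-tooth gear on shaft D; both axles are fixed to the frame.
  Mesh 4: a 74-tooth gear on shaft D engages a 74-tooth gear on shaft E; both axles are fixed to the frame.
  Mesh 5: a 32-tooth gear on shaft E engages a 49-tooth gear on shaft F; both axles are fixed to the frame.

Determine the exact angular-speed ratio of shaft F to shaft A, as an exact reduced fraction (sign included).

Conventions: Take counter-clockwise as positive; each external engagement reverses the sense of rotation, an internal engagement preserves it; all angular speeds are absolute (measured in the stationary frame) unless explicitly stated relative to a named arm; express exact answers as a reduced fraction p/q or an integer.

class = fixed-axis compound train [5 meshes; 5 ratios multiply, 5 sense flips]
mesh 1 [60T→66T]: running ratio 10/11, sense −
mesh 2 [18T→39T]: running ratio 60/143, sense +
mesh 3 [90T→83T]: running ratio 5400/11869, sense −
mesh 4 [74T→74T]: running ratio 5400/11869, sense +
mesh 5 [32T→49T]: running ratio 172800/581581, sense −
ω_out/ω_in = -172800/581581

-172800/581581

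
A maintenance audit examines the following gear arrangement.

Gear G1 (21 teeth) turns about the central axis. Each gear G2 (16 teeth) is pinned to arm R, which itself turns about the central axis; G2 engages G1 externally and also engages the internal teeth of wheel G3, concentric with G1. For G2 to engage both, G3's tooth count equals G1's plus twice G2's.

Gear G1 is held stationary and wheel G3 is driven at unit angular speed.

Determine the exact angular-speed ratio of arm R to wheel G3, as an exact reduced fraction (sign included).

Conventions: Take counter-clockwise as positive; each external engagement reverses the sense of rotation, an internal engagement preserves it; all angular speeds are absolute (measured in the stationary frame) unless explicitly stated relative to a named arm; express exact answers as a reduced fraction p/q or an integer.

class = planetary set [G3 = 21+2·16 = 53; Willis about the carrier]
ring teeth: 21 + 2·16 = 53
21(ω_sun−ω_arm) = −53(ω_ring−ω_arm),  ω_sun = 0, ω_ring = 1
21(0−ω_arm) = −53(1−ω_arm)  ⇒  74·ω_arm = 53  ⇒  ω_arm = 53/74
ω_out/ω_in = 53/74

53/74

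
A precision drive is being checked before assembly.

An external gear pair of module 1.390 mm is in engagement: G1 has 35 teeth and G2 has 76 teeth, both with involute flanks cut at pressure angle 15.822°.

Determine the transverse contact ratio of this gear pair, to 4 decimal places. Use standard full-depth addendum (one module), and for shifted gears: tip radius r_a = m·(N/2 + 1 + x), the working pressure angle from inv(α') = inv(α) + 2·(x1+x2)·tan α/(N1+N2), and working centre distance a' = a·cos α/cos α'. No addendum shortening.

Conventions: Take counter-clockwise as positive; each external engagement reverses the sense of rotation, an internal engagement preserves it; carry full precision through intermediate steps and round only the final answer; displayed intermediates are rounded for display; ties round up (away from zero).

2.0218

class = single-mesh tooth geometry [involute pair 35T × 76T, m = 1.390]
base radii: r_b1 = 23.403408, r_b2 = 50.818828
tip radii: r_a1 = 25.715000, r_a2 = 54.210000
no profile shift: α' = α, a' = a
action lengths: √(r_a1²−r_b1²) = 10.655596, √(r_a2²−r_b2²) = 18.872487
base pitch p_b = π·m·cos α = 4.201370
CR = (10.655596 + 18.872487 − 77.145000·sin 15.82200°)/4.201370 = 2.021846
contact ratio ≈ 2.0218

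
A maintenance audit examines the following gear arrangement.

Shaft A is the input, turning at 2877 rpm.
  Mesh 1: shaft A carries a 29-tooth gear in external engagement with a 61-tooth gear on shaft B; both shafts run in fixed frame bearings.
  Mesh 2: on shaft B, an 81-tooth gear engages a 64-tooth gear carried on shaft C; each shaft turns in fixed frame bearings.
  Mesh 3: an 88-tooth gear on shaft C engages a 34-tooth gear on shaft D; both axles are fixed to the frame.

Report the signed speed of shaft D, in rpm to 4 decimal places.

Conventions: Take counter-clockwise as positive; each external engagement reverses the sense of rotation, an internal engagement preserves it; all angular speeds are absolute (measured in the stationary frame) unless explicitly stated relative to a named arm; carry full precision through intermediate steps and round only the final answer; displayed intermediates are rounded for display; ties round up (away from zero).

3-mesh fixed-axis compound train (all bearings frame-fixed)
mesh 1 [29T→61T]: ω = 2877.0000×29/61 = 1367.7541 rpm, sense flips to −
mesh 2 [81T→64T]: ω = 1367.7541×81/64 = 1731.0638 rpm, sense flips to +
mesh 3 [88T→34T]: ω = 1731.0638×88/34 = 4480.4004 rpm, sense flips to −
signed output speed = -4480.4004 rpm

-4480.4004 rpm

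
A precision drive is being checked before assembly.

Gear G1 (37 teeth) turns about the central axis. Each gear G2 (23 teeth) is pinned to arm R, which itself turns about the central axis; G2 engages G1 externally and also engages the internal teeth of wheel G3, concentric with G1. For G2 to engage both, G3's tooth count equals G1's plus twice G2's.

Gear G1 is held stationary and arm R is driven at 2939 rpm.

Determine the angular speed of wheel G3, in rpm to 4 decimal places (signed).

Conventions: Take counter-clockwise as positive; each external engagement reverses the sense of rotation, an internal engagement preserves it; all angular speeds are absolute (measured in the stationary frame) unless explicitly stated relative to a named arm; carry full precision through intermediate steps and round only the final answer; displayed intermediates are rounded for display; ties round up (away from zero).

+4249.1566 rpm

class = planetary set [G3 = 37+2·23 = 83; Willis about the carrier]
normalise by the input: solve with ω_arm = 1, then scale by 2939 rpm
ring teeth: 37 + 2·23 = 83
37(ω_sun−ω_arm) = −83(ω_ring−ω_arm),  ω_sun = 0, ω_arm = 1
ω_ring = 1 − (37/83)(0−1) = 120/83
scale: ω_ring = 120/83 × 2939 rpm = +4249.1566 rpm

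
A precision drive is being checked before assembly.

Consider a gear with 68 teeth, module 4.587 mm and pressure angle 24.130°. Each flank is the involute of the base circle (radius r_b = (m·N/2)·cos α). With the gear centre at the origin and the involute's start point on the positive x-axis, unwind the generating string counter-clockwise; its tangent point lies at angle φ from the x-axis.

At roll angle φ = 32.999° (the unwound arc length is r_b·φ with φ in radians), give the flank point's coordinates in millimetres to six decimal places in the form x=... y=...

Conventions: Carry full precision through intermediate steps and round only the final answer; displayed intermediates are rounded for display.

recognized (one wheel, involute flank): single-mesh tooth geometry, m = 4.587, N = 68
pitch radius r_p = m·N/2 = 4.587·68/2 = 155.958000
base radius r_b = r_p·cos α = 155.958000·cos 24.130° = 142.330429
roll angle φ = 32.999° = 0.57594120 rad
x = r_b·(cos φ + φ·sin φ) = 164.014712
y = r_b·(sin φ − φ·cos φ) = 8.766699

x=164.014712 y=8.766699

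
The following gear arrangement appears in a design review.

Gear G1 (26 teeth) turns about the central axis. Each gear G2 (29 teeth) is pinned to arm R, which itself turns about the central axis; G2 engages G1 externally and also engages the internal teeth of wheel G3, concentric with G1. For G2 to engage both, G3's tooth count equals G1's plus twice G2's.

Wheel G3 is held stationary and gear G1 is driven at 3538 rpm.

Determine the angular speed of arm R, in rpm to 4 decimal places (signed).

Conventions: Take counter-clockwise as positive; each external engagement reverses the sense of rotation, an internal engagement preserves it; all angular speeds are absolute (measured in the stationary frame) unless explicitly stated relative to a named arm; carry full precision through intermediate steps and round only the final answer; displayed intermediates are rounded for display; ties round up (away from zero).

+836.2545 rpm

topology: planetary set — G1 26T / G2 29T / G3 84T, arm = carrier (Willis)
normalise by the input: solve with ω_sun = 1, then scale by 3538 rpm
ring teeth: 26 + 2·29 = 84
26(ω_sun−ω_arm) = −84(ω_ring−ω_arm),  ω_ring = 0, ω_sun = 1
26(1−ω_arm) = −84(0−ω_arm)  ⇒  110·ω_arm = 26  ⇒  ω_arm = 13/55
scale: ω_arm = 13/55 × 3538 rpm = +836.2545 rpm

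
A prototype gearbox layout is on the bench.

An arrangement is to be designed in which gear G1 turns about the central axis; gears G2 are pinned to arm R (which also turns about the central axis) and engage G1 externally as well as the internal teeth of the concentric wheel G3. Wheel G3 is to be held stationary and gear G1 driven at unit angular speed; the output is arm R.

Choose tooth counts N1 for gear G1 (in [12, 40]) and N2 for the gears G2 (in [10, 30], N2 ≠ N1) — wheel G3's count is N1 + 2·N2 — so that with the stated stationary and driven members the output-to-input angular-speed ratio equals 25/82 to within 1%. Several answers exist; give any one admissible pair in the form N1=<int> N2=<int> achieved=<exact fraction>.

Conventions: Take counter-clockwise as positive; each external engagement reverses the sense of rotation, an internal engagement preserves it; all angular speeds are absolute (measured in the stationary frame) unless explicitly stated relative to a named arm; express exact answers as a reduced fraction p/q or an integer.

planetary set to be sized for 25/82 (Willis relation)
Willis with ω_ring = 0: ω_arm/ω_sun = N1/(N1+N3); set equal to 25/82  ⇒  N3/N1 = 1/(25/82) − 1 = 57/25
N3 = N1 + 2·N2  ⇒  N2/N1 = (N3/N1 − 1)/2 = (57/25 − 1)/2 = 16/25
smallest multiple with N1 ≥ 12 and N2 ≥ 10: k = 1  ⇒  N1 = 1·25 = 25, N2 = 1·16 = 16 (N1 ≤ 40, N2 ≤ 30, N2 ≠ N1 ✓), N3 = 25 + 2·16 = 57
check: N1/(N1+N3) with N1 = 25, N3 = 57 gives 25/82; |achieved − target| = 0 ≤ 1/328 ✓

N1=25 N2=16 achieved=25/82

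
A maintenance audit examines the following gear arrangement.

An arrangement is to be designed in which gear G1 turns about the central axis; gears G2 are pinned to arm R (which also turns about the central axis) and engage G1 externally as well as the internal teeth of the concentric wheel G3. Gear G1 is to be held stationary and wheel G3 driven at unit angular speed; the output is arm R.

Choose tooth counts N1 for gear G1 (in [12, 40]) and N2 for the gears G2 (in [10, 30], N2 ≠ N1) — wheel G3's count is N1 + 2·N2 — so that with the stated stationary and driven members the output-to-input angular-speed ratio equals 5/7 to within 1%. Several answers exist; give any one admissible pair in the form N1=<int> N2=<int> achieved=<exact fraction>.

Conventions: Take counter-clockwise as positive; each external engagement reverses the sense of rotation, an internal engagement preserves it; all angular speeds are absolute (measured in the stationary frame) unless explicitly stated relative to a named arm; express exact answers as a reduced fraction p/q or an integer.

class = planetary set [ratio 5/7 wanted; Willis about the carrier]
Willis with ω_sun = 0: ω_arm/ω_ring = N3/(N1+N3); set equal to 5/7  ⇒  N3/N1 = (5/7)/(1 − 5/7) = 5/2
N3 = N1 + 2·N2  ⇒  N2/N1 = (N3/N1 − 1)/2 = (5/2 − 1)/2 = 3/4
smallest multiple with N1 ≥ 12 and N2 ≥ 10: k = 4  ⇒  N1 = 4·4 = 16, N2 = 4·3 = 12 (N1 ≤ 40, N2 ≤ 30, N2 ≠ N1 ✓), N3 = 16 + 2·12 = 40
check: N3/(N1+N3) with N1 = 16, N3 = 40 gives 5/7; |achieved − target| = 0 ≤ 1/140 ✓

N1=16 N2=12 achieved=5/7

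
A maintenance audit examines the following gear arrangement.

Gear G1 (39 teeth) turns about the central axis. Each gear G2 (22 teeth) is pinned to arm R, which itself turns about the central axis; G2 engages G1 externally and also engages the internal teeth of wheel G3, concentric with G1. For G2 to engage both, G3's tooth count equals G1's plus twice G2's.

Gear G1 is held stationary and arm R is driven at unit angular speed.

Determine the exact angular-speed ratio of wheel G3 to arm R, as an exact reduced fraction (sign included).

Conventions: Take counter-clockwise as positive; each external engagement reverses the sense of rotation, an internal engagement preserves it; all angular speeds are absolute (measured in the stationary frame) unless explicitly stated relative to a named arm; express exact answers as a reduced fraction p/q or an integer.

class = planetary set [G3 = 39+2·22 = 83; Willis about the carrier]
ring teeth: 39 + 2·22 = 83
39(ω_sun−ω_arm) = −83(ω_ring−ω_arm),  ω_sun = 0, ω_arm = 1
ω_ring = 1 − (39/83)(0−1) = 122/83
ω_out/ω_in = 122/83

122/83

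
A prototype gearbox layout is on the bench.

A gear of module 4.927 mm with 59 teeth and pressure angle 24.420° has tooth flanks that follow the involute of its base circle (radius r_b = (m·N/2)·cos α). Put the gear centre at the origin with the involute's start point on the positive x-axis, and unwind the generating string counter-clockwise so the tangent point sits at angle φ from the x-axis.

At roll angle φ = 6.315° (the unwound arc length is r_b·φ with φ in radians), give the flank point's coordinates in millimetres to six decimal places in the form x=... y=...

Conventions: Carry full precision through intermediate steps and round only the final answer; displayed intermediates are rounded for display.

x=133.145126 y=0.058994

topology: single-mesh involute geometry — m = 4.927, N = 59
pitch radius r_p = m·N/2 = 4.927·59/2 = 145.346500
base radius r_b = r_p·cos α = 145.346500·cos 24.420° = 132.343716
roll angle φ = 6.315° = 0.11021754 rad
x = r_b·(cos φ + φ·sin φ) = 133.145126
y = r_b·(sin φ − φ·cos φ) = 0.058994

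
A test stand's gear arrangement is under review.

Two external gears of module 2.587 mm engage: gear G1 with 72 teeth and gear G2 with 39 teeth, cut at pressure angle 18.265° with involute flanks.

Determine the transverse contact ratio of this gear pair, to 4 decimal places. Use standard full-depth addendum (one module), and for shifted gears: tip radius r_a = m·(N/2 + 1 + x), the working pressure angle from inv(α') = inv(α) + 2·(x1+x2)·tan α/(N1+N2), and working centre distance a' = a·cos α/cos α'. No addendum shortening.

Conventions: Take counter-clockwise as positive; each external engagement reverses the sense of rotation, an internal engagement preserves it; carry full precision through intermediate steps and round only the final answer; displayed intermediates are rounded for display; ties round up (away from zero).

class = single-mesh tooth geometry [involute pair 72T × 39T, m = 2.587]
base radii: r_b1 = 88.439740, r_b2 = 47.904859
tip radii: r_a1 = 95.719000, r_a2 = 53.033500
no profile shift: α' = α, a' = a
action lengths: √(r_a1²−r_b1²) = 36.613376, √(r_a2²−r_b2²) = 22.752507
base pitch p_b = π·m·cos α = 7.717823
CR = (36.613376 + 22.752507 − 143.578500·sin 18.26500°)/7.717823 = 1.861483
contact ratio ≈ 1.8615

1.8615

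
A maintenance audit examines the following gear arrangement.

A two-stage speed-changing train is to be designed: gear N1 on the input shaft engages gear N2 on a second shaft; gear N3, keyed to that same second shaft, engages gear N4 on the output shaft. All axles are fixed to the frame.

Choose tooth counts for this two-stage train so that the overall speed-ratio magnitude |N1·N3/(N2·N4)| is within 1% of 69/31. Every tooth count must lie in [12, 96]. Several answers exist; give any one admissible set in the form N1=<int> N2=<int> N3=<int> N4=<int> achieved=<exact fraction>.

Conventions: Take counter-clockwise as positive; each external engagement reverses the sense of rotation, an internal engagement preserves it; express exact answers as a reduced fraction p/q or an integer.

topology: fixed-axis compound train — 2 stages, target 69/31
target = 69/31 in lowest terms: an exact hit needs N1·N3 = k·69 and N2·N4 = k·31 for one integer k, every count in [12, 96]; additionally prefer no 1:1 stage (N1 ≠ N2, N3 ≠ N4)
k = 1…11: no 1:1-free in-range split of k·69 and k·31 into factor pairs; take k = 12
k = 12: N1·N3 = 828 = 12·69, N2·N4 = 372 = 31·12
achieved = 12·69/(31·12) = 69/31; |achieved − target| = 0 ≤ 69/3100 ✓

N1=12 N2=31 N3=69 N4=12 achieved=69/31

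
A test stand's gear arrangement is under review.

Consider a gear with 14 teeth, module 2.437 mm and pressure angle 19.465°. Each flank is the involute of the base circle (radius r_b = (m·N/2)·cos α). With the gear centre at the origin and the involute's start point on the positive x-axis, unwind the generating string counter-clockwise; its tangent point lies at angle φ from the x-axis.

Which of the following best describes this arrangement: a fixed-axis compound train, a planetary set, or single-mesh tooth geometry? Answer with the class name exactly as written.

class = single-mesh tooth geometry [base-circle involute, m = 2.437, 14T]
classification: single-mesh tooth geometry

single-mesh tooth geometry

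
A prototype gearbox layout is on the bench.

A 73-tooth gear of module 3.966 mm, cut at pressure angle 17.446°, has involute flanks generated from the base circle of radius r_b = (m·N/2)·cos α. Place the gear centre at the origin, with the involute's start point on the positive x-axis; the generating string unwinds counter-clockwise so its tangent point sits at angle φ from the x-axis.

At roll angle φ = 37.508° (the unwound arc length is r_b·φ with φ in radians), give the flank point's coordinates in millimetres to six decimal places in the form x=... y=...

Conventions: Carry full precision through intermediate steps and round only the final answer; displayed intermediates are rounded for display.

x=164.595856 y=12.369420

class = single-mesh tooth geometry [base-circle involute, m = 3.966, 73T]
pitch radius r_p = m·N/2 = 3.966·73/2 = 144.759000
base radius r_b = r_p·cos α = 144.759000·cos 17.446° = 138.100077
roll angle φ = 37.508° = 0.65463810 rad
x = r_b·(cos φ + φ·sin φ) = 164.595856
y = r_b·(sin φ − φ·cos φ) = 12.369420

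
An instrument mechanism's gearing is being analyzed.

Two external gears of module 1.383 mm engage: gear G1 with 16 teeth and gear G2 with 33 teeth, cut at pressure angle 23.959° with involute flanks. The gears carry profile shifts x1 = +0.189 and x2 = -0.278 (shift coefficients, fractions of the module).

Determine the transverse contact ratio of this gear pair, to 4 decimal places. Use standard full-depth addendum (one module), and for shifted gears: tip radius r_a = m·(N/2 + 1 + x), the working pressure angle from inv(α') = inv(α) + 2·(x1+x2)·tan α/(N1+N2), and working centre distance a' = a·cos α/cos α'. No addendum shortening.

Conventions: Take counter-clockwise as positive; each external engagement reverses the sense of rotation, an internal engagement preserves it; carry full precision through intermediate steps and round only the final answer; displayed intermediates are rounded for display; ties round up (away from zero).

1.4499

single-mesh involute tooth geometry (16T engaging 33T at module 1.383)
base radii: r_b1 = 10.110685, r_b2 = 20.853287
tip radii: r_a1 = 12.708387, r_a2 = 23.818026
inv(α') = inv(23.959°) + 2·(+0.189-0.278)·tan α/(16+33) = 0.02459384  ⇒  α' = 23.47993°
a' = a·cos α / cos α' = 33.8835·cos 23.959°/cos 23.47993° = 33.759248
action lengths: √(r_a1²−r_b1²) = 7.699166, √(r_a2²−r_b2²) = 11.508205
base pitch p_b = π·m·cos α = 3.970457
CR = (7.699166 + 11.508205 − 33.759248·sin 23.47993°)/3.970457 = 1.449896
contact ratio ≈ 1.4499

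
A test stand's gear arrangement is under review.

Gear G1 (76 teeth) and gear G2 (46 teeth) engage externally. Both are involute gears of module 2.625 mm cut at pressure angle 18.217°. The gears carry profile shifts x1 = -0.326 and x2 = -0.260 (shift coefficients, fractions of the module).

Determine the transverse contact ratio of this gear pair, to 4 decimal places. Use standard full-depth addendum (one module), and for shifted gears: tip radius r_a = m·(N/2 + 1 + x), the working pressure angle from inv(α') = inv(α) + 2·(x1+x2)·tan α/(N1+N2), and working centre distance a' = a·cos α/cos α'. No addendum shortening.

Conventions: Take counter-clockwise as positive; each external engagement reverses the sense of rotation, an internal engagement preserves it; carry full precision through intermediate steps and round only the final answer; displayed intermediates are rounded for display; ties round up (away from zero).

2.0702

single-mesh involute tooth geometry (76T engaging 46T at module 2.625)
base radii: r_b1 = 94.750464, r_b2 = 57.348965
tip radii: r_a1 = 101.519250, r_a2 = 62.317500
inv(α') = inv(18.217°) + 2·(-0.326-0.260)·tan α/(76+46) = 0.00800382  ⇒  α' = 16.34811°
a' = a·cos α / cos α' = 160.1250·cos 18.217°/cos 16.34811° = 158.508021
action lengths: √(r_a1²−r_b1²) = 36.448700, √(r_a2²−r_b2²) = 24.383745
base pitch p_b = π·m·cos α = 7.833352
CR = (36.448700 + 24.383745 − 158.508021·sin 16.34811°)/7.833352 = 2.070224
contact ratio ≈ 2.0702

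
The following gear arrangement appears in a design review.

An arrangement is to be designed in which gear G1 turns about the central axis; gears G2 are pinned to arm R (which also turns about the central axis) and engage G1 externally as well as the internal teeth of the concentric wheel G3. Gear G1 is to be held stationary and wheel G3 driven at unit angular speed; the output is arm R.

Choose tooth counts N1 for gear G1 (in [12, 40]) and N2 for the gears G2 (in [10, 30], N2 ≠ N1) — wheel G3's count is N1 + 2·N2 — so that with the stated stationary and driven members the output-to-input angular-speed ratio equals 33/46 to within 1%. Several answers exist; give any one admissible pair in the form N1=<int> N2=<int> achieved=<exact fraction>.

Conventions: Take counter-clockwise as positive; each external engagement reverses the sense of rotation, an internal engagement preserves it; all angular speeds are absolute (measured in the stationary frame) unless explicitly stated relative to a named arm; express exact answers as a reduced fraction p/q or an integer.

N1=13 N2=10 achieved=33/46

topology: planetary set — design target 33/46, arm = carrier (Willis)
Willis with ω_sun = 0: ω_arm/ω_ring = N3/(N1+N3); set equal to 33/46  ⇒  N3/N1 = (33/46)/(1 − 33/46) = 33/13
N3 = N1 + 2·N2  ⇒  N2/N1 = (N3/N1 − 1)/2 = (33/13 − 1)/2 = 10/13
smallest multiple with N1 ≥ 12 and N2 ≥ 10: k = 1  ⇒  N1 = 1·13 = 13, N2 = 1·10 = 10 (N1 ≤ 40, N2 ≤ 30, N2 ≠ N1 ✓), N3 = 13 + 2·10 = 33
check: N3/(N1+N3) with N1 = 13, N3 = 33 gives 33/46; |achieved − target| = 0 ≤ 33/4600 ✓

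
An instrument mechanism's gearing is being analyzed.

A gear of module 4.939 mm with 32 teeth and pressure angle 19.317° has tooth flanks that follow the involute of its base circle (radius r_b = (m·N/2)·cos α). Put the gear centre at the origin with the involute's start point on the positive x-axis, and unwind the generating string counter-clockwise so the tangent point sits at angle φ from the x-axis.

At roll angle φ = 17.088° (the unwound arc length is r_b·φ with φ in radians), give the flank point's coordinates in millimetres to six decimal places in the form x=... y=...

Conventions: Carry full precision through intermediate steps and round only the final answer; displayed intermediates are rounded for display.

x=77.818448 y=0.653598

topology: single-mesh involute geometry — m = 4.939, N = 32
pitch radius r_p = m·N/2 = 4.939·32/2 = 79.024000
base radius r_b = r_p·cos α = 79.024000·cos 19.317° = 74.575174
roll angle φ = 17.088° = 0.29824186 rad
x = r_b·(cos φ + φ·sin φ) = 77.818448
y = r_b·(sin φ − φ·cos φ) = 0.653598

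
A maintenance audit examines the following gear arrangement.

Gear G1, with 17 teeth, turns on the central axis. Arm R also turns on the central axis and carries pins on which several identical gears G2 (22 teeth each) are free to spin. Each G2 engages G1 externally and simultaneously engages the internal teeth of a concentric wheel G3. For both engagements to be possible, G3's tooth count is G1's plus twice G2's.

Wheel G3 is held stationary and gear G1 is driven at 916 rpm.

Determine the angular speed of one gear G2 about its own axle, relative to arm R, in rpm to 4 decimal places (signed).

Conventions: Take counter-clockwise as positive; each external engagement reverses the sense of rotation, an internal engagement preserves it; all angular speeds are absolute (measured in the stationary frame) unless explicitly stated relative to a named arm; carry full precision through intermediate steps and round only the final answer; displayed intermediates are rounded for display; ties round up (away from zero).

recognized (axles ride arm R): planetary set, 17/22/61 teeth
normalise by the input: solve with ω_sun = 1, then scale by 916 rpm
ring teeth: 17 + 2·22 = 61
17(ω_sun−ω_arm) = −61(ω_ring−ω_arm),  ω_ring = 0, ω_sun = 1
17(1−ω_arm) = −61(0−ω_arm)  ⇒  78·ω_arm = 17  ⇒  ω_arm = 17/78
sun–planet mesh: 17·(1−17/78) = −22·(ω_p−ω_arm)  ⇒  ω_p−ω_arm = -1037/1716
scale: ω_p−ω_arm = -1037/1716 × 916 rpm = -553.5501 rpm

-553.5501 rpm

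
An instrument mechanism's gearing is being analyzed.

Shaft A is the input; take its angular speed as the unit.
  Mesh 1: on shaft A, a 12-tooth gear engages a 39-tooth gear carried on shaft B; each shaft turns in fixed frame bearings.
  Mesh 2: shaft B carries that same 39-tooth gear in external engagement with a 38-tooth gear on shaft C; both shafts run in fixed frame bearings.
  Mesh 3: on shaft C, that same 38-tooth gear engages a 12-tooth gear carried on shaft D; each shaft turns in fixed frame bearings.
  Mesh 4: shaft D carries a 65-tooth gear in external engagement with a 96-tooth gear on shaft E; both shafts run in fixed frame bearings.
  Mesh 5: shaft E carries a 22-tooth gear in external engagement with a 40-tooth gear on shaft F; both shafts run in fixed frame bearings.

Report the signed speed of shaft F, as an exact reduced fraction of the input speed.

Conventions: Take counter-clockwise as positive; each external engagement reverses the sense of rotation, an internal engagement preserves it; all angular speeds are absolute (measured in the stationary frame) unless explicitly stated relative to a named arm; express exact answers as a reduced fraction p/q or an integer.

5-mesh fixed-axis compound train (all bearings frame-fixed)
mesh 1 [12T→39T]: |ω|/ω_in = 1×12/39 = 4/13, sense flips to −
mesh 2 [39T→38T]: |ω|/ω_in = (4/13)×39/38 = 6/19, sense flips to +
mesh 3 [38T→12T]: |ω|/ω_in = (6/19)×38/12 = 1, sense flips to −
mesh 4 [65T→96T]: |ω|/ω_in = 1×65/96 = 65/96, sense flips to +
mesh 5 [22T→40T]: |ω|/ω_in = (65/96)×22/40 = 143/384, sense flips to −
signed output speed (× input speed) = -143/384

-143/384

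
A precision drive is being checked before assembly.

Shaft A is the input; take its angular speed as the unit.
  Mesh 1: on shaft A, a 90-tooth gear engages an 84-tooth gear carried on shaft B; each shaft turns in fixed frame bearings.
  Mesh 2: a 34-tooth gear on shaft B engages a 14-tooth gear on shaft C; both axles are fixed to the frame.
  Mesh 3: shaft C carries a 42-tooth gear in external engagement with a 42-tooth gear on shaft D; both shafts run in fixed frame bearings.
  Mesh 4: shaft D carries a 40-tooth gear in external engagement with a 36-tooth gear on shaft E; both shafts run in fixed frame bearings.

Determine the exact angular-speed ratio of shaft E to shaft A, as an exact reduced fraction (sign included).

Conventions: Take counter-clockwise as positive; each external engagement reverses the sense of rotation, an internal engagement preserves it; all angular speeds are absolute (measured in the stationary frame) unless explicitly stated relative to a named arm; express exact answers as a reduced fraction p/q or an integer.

class = fixed-axis compound train [4 meshes; 4 ratios multiply, 4 sense flips]
mesh 1 [90T→84T]: running ratio 15/14, sense −
mesh 2 [34T→14T]: running ratio 255/98, sense +
mesh 3 [42T→42T]: running ratio 255/98, sense −
mesh 4 [40T→36T]: running ratio 425/147, sense +
ω_out/ω_in = 425/147

425/147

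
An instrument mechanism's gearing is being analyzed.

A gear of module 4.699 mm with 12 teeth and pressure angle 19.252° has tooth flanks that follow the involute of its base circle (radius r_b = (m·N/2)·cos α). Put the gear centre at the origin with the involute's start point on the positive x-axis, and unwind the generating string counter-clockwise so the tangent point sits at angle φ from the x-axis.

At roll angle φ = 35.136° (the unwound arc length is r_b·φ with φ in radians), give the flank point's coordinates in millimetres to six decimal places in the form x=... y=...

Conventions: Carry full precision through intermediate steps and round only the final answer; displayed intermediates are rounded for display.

x=31.161404 y=1.970204

topology: single-mesh involute geometry — m = 4.699, N = 12
pitch radius r_p = m·N/2 = 4.699·12/2 = 28.194000
base radius r_b = r_p·cos α = 28.194000·cos 19.252° = 26.617321
roll angle φ = 35.136° = 0.61323889 rad
x = r_b·(cos φ + φ·sin φ) = 31.161404
y = r_b·(sin φ − φ·cos φ) = 1.970204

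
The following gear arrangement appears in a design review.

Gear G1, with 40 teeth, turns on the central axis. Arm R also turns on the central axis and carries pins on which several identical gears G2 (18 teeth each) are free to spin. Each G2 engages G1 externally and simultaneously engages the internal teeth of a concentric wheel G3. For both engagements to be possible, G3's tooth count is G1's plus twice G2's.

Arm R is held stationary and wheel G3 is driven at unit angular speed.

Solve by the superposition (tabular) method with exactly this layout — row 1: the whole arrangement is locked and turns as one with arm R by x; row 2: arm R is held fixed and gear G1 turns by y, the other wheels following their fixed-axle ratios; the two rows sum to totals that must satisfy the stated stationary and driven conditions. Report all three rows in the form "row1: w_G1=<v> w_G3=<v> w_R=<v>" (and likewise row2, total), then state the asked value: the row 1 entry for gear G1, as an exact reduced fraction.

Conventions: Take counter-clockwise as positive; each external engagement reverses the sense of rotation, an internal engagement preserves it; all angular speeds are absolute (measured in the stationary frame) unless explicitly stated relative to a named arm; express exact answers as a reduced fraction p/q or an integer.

planetary set (40T centre, 18T on arm, 76T internal) — Willis relation
row 1 — lock + rotate with arm: ω_sun = ω_ring = ω_arm = x
superposition row 2 [arm held]: sun y, ring −(40/76)·y, arm 0
boundary: total ω_arm = x = 0 and total ω_ring = x − (40/76)·y = 1  ⇒  y = -19/10, x = 0
row 2 ring = −(40/76)·(-19/10) = 1
totals (row 1 + row 2): sun 0 + (-19/10) = -19/10, ring 0 + 1 = 1, arm 0 + 0 = 0
asked cell (row1, sun) = 0

row1: w_G1=0 w_G3=0 w_R=0
row2: w_G1=-19/10 w_G3=1 w_R=0
total: w_G1=-19/10 w_G3=1 w_R=0
asked value: 0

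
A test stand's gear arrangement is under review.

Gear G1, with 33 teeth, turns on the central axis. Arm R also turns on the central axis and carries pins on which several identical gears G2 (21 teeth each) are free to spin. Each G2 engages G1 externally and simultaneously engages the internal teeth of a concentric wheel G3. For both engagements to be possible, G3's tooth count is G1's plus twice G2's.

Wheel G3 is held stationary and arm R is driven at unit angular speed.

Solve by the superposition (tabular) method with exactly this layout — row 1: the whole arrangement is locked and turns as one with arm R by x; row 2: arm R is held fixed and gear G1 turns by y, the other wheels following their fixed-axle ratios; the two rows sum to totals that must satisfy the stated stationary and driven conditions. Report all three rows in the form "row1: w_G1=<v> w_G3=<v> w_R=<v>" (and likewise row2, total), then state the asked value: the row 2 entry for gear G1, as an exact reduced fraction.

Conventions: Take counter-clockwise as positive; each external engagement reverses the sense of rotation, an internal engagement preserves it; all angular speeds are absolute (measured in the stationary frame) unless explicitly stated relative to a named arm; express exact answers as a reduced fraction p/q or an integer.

row1: w_G1=1 w_G3=1 w_R=1
row2: w_G1=25/11 w_G3=-1 w_R=0
total: w_G1=36/11 w_G3=0 w_R=1
asked value: 25/11

class = planetary set [G3 = 33+2·21 = 75; Willis about the carrier]
row 1 (train locked, turned with arm): all members turn x
row 2 — arm fixed, fixed-axis ratios: sun y, ring −(33/75)·y, arm 0
boundary: total ω_ring = x − (33/75)·y = 0 and total ω_arm = x = 1  ⇒  y = 25/11, x = 1
row 2 ring = −(33/75)·25/11 = -1
totals (row 1 + row 2): sun 1 + 25/11 = 36/11, ring 1 + (-1) = 0, arm 1 + 0 = 1
asked cell (row2, sun) = 25/11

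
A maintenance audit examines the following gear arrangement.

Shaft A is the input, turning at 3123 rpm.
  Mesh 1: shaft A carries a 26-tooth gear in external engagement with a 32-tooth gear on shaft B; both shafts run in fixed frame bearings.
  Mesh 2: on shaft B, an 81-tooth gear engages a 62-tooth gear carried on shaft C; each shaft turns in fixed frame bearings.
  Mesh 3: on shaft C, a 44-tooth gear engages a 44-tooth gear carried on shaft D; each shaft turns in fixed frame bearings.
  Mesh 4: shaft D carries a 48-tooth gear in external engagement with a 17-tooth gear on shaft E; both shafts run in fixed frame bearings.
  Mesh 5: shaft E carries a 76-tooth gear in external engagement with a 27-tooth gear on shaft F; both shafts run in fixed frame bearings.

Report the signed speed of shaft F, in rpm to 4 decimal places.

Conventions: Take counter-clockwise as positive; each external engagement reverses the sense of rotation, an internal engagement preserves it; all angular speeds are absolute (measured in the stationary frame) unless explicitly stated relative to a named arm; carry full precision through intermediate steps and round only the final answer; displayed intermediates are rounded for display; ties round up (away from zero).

-26346.9791 rpm

class = fixed-axis compound train [5 meshes; 5 ratios multiply, 5 sense flips]
mesh 1 [26T→32T]: ω = 3123.0000×26/32 = 2537.4375 rpm, sense flips to −
mesh 2 [81T→62T]: ω = 2537.4375×81/62 = 3315.0393 rpm, sense flips to +
mesh 3 [44T→44T]: ω = 3315.0393×44/44 = 3315.0393 rpm, sense flips to −
mesh 4 [48T→17T]: ω = 3315.0393×48/17 = 9360.1110 rpm, sense flips to +
mesh 5 [76T→27T]: ω = 9360.1110×76/27 = 26346.9791 rpm, sense flips to −
signed output speed = -26346.9791 rpm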